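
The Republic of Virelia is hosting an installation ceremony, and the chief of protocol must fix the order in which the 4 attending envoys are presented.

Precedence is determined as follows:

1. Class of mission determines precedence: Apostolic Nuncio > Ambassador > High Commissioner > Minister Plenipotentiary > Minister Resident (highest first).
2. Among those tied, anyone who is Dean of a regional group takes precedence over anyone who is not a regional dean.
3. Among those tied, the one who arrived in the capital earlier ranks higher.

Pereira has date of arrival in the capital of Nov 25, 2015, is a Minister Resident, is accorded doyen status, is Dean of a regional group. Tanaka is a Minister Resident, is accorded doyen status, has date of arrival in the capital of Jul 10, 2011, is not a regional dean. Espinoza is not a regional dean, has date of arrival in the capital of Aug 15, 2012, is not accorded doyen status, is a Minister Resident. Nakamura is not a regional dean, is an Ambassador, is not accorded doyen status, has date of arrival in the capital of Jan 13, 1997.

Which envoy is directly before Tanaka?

By class of mission: Nakamura (Ambassador); then Pereira, Tanaka and Espinoza (Minister Resident).
Among Pereira, Tanaka and Espinoza, Dean of a regional group before not a regional dean: Pereira (Dean of a regional group) before Tanaka and Espinoza (not a regional dean).
Among Tanaka and Espinoza, by date of arrival in the capital (earlier first): Tanaka (Jul 10, 2011) before Espinoza (Aug 15, 2012).
Order: Nakamura, Pereira, Tanaka, Espinoza.

Pereira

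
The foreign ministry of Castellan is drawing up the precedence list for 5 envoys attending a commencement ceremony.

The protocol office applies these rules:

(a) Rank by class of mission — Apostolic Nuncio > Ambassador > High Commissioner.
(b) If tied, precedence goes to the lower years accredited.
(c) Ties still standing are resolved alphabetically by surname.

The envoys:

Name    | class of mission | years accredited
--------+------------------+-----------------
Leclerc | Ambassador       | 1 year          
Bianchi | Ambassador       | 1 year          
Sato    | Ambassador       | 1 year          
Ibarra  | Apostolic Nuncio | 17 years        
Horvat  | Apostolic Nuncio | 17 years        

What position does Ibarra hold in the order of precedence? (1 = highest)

2

By class of mission: Horvat and Ibarra (Apostolic Nuncio); then Bianchi, Leclerc and Sato (Ambassador).
Horvat and Ibarra both have years accredited 17 years, so the next rule applies.
Among Horvat and Ibarra, alphabetically by surname: Horvat before Ibarra.
Bianchi, Leclerc and Sato all have years accredited 1 year, so the next rule applies.
Among Bianchi, Leclerc and Sato, alphabetically by surname: Bianchi before Leclerc before Sato.
Order: Horvat, Ibarra, Bianchi, Leclerc, Sato. So position 2.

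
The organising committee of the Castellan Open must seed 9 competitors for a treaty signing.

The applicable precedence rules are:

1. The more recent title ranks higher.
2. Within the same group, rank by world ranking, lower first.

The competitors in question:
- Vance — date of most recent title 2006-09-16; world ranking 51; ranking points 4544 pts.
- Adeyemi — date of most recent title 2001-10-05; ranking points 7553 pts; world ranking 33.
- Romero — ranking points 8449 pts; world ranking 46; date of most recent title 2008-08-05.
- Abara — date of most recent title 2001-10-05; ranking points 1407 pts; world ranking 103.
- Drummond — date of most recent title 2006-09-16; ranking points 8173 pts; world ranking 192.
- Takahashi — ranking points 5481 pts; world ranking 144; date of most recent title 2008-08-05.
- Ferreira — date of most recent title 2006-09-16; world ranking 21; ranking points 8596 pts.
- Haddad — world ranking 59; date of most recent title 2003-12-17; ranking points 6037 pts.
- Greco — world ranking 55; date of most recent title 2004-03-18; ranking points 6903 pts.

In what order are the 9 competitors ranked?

By date of most recent title (later first): Romero and Takahashi (both 2008-08-05); then Ferreira, Vance and Drummond (each 2006-09-16); then Greco (2004-03-18); then Haddad (2003-12-17); then Adeyemi and Abara (both 2001-10-05).
Among Romero and Takahashi, by world ranking (lower first): Romero (46) before Takahashi (144).
Among Ferreira, Vance and Drummond, by world ranking (lower first): Ferreira (21) before Vance (51) before Drummond (192).
Among Adeyemi and Abara, by world ranking (lower first): Adeyemi (33) before Abara (103).
Full order: Romero, Takahashi, Ferreira, Vance, Drummond, Greco, Haddad, Adeyemi, Abara.

Romero, Takahashi, Ferreira, Vance, Drummond, Greco, Haddad, Adeyemi, Abara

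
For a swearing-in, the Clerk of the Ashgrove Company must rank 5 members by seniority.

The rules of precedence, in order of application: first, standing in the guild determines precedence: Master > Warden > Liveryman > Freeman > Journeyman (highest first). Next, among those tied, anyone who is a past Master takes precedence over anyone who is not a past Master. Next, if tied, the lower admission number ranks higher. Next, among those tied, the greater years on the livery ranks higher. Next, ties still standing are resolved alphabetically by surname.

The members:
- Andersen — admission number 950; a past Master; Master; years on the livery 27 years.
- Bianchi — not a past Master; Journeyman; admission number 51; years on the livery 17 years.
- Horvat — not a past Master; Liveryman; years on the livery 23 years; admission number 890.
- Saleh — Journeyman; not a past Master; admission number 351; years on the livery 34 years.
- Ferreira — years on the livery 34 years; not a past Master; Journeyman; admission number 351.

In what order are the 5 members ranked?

By standing in the guild: Andersen (Master); then Horvat (Liveryman); then Bianchi, Ferreira and Saleh (Journeyman).
Bianchi, Ferreira and Saleh are each not a past Master, so the next rule applies.
Among Bianchi, Ferreira and Saleh, by admission number (lower first): Bianchi (51) before Ferreira and Saleh (351).
Ferreira and Saleh both have years on the livery 34 years, so the next rule applies.
Among Ferreira and Saleh, alphabetically by surname: Ferreira before Saleh.
Full order: Andersen, Horvat, Bianchi, Ferreira, Saleh.

Andersen, Horvat, Bianchi, Ferreira, Saleh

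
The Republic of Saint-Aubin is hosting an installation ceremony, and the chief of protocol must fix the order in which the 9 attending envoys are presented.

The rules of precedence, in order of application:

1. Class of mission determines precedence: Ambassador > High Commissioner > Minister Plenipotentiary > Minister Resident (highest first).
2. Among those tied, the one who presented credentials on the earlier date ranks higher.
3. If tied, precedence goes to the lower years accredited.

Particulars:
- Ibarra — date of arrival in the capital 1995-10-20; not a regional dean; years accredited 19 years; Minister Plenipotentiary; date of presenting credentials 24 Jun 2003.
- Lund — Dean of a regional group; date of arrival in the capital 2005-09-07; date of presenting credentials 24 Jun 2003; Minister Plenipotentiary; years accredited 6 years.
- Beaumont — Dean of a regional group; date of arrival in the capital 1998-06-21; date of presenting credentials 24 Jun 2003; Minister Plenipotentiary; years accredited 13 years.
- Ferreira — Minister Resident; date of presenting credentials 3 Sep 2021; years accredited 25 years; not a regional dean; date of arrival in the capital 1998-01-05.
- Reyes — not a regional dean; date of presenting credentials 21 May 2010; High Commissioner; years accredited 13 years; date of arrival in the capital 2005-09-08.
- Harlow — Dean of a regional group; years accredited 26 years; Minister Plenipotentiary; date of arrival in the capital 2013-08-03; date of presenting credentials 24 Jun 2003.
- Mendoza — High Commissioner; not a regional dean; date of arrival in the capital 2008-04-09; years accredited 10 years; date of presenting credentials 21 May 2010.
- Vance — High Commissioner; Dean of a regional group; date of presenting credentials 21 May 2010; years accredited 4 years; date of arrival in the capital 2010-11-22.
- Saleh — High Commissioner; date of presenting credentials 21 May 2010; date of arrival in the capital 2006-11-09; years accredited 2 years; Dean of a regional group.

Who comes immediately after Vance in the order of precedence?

Mendoza

By class of mission: Saleh, Vance, Mendoza and Reyes (High Commissioner); then Lund, Beaumont, Ibarra and Harlow (Minister Plenipotentiary); then Ferreira (Minister Resident).
Saleh, Vance, Mendoza and Reyes all have date of presenting credentials 21 May 2010, so the next rule applies.
Among Saleh, Vance, Mendoza and Reyes, by years accredited (lower first): Saleh (2 years) before Vance (4 years) before Mendoza (10 years) before Reyes (13 years).
Lund, Beaumont, Ibarra and Harlow all have date of presenting credentials 24 Jun 2003, so the next rule applies.
Among Lund, Beaumont, Ibarra and Harlow, by years accredited (lower first): Lund (6 years) before Beaumont (13 years) before Ibarra (19 years) before Harlow (26 years).
Order: Saleh, Vance, Mendoza, Reyes, Lund, Beaumont, Ibarra, Harlow, Ferreira.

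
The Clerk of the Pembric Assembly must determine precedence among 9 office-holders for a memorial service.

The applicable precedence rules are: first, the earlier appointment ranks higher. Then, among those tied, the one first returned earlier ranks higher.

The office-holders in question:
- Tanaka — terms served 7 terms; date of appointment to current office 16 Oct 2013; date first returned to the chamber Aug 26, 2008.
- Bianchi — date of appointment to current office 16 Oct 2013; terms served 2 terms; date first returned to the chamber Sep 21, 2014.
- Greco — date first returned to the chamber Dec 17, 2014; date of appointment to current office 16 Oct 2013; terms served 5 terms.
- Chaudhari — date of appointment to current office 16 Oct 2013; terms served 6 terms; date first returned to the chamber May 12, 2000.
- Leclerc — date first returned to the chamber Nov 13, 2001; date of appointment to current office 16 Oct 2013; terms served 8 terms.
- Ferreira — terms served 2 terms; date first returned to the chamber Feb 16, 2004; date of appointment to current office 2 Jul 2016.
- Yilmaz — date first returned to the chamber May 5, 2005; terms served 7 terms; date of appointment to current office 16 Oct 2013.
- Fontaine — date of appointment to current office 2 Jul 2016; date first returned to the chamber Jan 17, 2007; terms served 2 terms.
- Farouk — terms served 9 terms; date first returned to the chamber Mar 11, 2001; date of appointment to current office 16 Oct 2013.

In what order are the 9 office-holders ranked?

Chaudhari, Farouk, Leclerc, Yilmaz, Tanaka, Bianchi, Greco, Ferreira, Fontaine

By date of appointment to current office (earlier first): Chaudhari, Farouk, Leclerc, Yilmaz, Tanaka, Bianchi and Greco (each 16 Oct 2013); then Ferreira and Fontaine (both 2 Jul 2016).
Among Chaudhari, Farouk, Leclerc, Yilmaz, Tanaka, Bianchi and Greco, by date first returned to the chamber (earlier first): Chaudhari (May 12, 2000) before Farouk (Mar 11, 2001) before Leclerc (Nov 13, 2001) before Yilmaz (May 5, 2005) before Tanaka (Aug 26, 2008) before Bianchi (Sep 21, 2014) before Greco (Dec 17, 2014).
Among Ferreira and Fontaine, by date first returned to the chamber (earlier first): Ferreira (Feb 16, 2004) before Fontaine (Jan 17, 2007).
Full order: Chaudhari, Farouk, Leclerc, Yilmaz, Tanaka, Bianchi, Greco, Ferreira, Fontaine.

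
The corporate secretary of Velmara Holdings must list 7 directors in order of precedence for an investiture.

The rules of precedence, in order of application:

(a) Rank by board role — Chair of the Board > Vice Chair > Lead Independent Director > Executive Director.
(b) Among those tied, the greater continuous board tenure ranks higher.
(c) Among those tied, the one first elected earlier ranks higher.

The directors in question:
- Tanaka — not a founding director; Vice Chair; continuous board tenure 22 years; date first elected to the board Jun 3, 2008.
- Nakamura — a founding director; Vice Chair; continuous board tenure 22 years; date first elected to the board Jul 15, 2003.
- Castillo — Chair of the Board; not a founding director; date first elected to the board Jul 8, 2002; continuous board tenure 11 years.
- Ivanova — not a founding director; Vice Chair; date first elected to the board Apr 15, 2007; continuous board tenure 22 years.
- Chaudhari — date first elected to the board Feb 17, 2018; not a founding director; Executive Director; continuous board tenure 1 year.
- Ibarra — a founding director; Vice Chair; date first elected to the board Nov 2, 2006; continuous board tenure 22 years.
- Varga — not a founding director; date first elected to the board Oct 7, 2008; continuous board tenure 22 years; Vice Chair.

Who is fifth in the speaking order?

By board role: Castillo (Chair of the Board); then Nakamura, Ibarra, Ivanova, Tanaka and Varga (Vice Chair); then Chaudhari (Executive Director).
Nakamura, Ibarra, Ivanova, Tanaka and Varga all have continuous board tenure 22 years, so the next rule applies.
Among Nakamura, Ibarra, Ivanova, Tanaka and Varga, by date first elected to the board (earlier first): Nakamura (Jul 15, 2003) before Ibarra (Nov 2, 2006) before Ivanova (Apr 15, 2007) before Tanaka (Jun 3, 2008) before Varga (Oct 7, 2008).
Order: Castillo, Nakamura, Ibarra, Ivanova, Tanaka, Varga, Chaudhari.

Tanaka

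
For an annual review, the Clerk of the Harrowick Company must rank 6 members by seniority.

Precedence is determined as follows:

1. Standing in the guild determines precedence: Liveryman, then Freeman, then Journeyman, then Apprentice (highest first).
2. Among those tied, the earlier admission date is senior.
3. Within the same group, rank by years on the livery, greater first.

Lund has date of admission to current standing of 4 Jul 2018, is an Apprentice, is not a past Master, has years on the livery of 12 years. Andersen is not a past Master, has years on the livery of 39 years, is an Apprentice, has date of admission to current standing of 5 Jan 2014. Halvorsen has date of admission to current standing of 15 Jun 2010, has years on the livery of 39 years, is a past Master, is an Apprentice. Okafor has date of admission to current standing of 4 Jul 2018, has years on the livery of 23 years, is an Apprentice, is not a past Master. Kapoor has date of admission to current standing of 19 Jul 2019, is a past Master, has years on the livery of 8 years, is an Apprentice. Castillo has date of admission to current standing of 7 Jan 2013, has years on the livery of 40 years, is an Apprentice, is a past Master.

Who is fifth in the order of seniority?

By standing in the guild: Halvorsen, Castillo, Andersen, Okafor, Lund and Kapoor (Apprentice).
Among Halvorsen, Castillo, Andersen, Okafor, Lund and Kapoor, by date of admission to current standing (earlier first): Halvorsen (15 Jun 2010) before Castillo (7 Jan 2013) before Andersen (5 Jan 2014) before Okafor and Lund (4 Jul 2018) before Kapoor (19 Jul 2019).
Among Okafor and Lund, by years on the livery (higher first): Okafor (23 years) before Lund (12 years).
Order: Halvorsen, Castillo, Andersen, Okafor, Lund, Kapoor.

Lund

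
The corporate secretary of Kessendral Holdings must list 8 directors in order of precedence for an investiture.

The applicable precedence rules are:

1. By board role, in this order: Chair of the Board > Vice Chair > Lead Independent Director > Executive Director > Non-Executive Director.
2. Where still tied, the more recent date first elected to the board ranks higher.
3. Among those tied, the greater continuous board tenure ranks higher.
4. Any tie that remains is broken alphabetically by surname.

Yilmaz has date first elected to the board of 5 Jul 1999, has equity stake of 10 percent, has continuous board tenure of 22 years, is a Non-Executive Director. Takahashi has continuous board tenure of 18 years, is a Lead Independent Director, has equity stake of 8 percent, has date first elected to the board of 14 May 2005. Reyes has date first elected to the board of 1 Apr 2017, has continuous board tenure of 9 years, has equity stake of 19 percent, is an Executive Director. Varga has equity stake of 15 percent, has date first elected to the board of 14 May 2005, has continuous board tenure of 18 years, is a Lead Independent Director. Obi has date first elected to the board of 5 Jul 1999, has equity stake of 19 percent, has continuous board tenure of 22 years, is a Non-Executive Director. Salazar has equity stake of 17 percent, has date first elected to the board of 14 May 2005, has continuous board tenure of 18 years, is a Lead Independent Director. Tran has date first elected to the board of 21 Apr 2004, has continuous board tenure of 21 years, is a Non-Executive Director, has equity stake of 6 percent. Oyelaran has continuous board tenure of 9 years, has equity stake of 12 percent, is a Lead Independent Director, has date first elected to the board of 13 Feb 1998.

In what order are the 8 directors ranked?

By board role: Salazar, Takahashi, Varga and Oyelaran (Lead Independent Director); then Reyes (Executive Director); then Tran, Obi and Yilmaz (Non-Executive Director).
Among Salazar, Takahashi, Varga and Oyelaran, by date first elected to the board (later first): Salazar, Takahashi and Varga (14 May 2005) before Oyelaran (13 Feb 1998).
Salazar, Takahashi and Varga all have continuous board tenure 18 years, so the next rule applies.
Among Salazar, Takahashi and Varga, alphabetically by surname: Salazar before Takahashi before Varga.
Among Tran, Obi and Yilmaz, by date first elected to the board (later first): Tran (21 Apr 2004) before Obi and Yilmaz (5 Jul 1999).
Obi and Yilmaz both have continuous board tenure 22 years, so the next rule applies.
Among Obi and Yilmaz, alphabetically by surname: Obi before Yilmaz.
Full order: Salazar, Takahashi, Varga, Oyelaran, Reyes, Tran, Obi, Yilmaz.

Salazar, Takahashi, Varga, Oyelaran, Reyes, Tran, Obi, Yilmaz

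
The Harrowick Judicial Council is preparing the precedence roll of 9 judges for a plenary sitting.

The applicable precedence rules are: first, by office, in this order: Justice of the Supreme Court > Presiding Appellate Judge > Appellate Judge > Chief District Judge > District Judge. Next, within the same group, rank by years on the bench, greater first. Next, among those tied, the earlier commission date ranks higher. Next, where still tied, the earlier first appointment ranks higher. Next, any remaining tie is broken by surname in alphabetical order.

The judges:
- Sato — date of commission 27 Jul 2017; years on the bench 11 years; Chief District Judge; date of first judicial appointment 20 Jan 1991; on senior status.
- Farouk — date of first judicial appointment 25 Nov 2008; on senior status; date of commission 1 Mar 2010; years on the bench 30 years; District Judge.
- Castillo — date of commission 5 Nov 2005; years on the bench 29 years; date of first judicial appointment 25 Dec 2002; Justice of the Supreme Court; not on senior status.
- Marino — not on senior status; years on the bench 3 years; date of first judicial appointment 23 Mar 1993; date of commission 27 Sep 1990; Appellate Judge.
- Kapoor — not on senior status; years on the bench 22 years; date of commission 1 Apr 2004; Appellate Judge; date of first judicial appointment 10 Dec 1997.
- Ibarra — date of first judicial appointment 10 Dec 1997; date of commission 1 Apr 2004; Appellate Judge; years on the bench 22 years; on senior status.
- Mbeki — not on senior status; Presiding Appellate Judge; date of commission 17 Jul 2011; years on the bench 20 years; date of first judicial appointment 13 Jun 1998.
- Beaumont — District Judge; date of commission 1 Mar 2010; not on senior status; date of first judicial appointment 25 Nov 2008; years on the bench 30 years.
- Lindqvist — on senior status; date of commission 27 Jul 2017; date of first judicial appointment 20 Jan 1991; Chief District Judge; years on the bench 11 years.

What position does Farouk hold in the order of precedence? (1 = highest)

9

By office: Castillo (Justice of the Supreme Court); then Mbeki (Presiding Appellate Judge); then Ibarra, Kapoor and Marino (Appellate Judge); then Lindqvist and Sato (Chief District Judge); then Beaumont and Farouk (District Judge).
Among Ibarra, Kapoor and Marino, by years on the bench (higher first): Ibarra and Kapoor (22 years) before Marino (3 years).
Ibarra and Kapoor both have date of commission 1 Apr 2004, so the next rule applies.
Ibarra and Kapoor both have date of first judicial appointment 10 Dec 1997, so the next rule applies.
Among Ibarra and Kapoor, alphabetically by surname: Ibarra before Kapoor.
Lindqvist and Sato both have years on the bench 11 years, so the next rule applies.
Lindqvist and Sato both have date of commission 27 Jul 2017, so the next rule applies.
Lindqvist and Sato both have date of first judicial appointment 20 Jan 1991, so the next rule applies.
Among Lindqvist and Sato, alphabetically by surname: Lindqvist before Sato.
Beaumont and Farouk both have years on the bench 30 years, so the next rule applies.
Beaumont and Farouk both have date of commission 1 Mar 2010, so the next rule applies.
Beaumont and Farouk both have date of first judicial appointment 25 Nov 2008, so the next rule applies.
Among Beaumont and Farouk, alphabetically by surname: Beaumont before Farouk.
Order: Castillo, Mbeki, Ibarra, Kapoor, Marino, Lindqvist, Sato, Beaumont, Farouk. So position 9.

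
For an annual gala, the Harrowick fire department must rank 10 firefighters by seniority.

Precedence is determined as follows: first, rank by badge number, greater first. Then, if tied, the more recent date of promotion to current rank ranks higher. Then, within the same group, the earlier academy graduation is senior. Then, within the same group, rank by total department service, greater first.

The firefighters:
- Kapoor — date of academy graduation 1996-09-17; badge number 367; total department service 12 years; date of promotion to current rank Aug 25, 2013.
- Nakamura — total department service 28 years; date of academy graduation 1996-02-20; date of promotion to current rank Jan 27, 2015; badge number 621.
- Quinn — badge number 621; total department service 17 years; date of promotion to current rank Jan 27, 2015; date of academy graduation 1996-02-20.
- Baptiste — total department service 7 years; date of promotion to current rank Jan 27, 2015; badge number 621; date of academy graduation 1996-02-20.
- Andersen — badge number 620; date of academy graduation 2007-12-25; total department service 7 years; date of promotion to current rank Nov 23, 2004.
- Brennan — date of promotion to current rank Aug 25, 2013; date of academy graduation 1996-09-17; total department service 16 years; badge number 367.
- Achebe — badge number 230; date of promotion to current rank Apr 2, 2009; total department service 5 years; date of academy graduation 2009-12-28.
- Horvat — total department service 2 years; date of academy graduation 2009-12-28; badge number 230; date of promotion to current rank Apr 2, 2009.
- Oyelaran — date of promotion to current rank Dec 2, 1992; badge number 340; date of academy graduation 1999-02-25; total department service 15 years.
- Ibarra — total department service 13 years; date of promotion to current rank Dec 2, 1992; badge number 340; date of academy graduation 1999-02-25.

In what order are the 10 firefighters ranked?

Nakamura, Quinn, Baptiste, Andersen, Brennan, Kapoor, Oyelaran, Ibarra, Achebe, Horvat

By badge number (higher first): Nakamura, Quinn and Baptiste (each 621); then Andersen (620); then Brennan and Kapoor (both 367); then Oyelaran and Ibarra (both 340); then Achebe and Horvat (both 230).
Nakamura, Quinn and Baptiste all have date of promotion to current rank Jan 27, 2015, so the next rule applies.
Nakamura, Quinn and Baptiste all have date of academy graduation 1996-02-20, so the next rule applies.
Among Nakamura, Quinn and Baptiste, by total department service (higher first): Nakamura (28 years) before Quinn (17 years) before Baptiste (7 years).
Brennan and Kapoor both have date of promotion to current rank Aug 25, 2013, so the next rule applies.
Brennan and Kapoor both have date of academy graduation 1996-09-17, so the next rule applies.
Among Brennan and Kapoor, by total department service (higher first): Brennan (16 years) before Kapoor (12 years).
Oyelaran and Ibarra both have date of promotion to current rank Dec 2, 1992, so the next rule applies.
Oyelaran and Ibarra both have date of academy graduation 1999-02-25, so the next rule applies.
Among Oyelaran and Ibarra, by total department service (higher first): Oyelaran (15 years) before Ibarra (13 years).
Achebe and Horvat both have date of promotion to current rank Apr 2, 2009, so the next rule applies.
Achebe and Horvat both have date of academy graduation 2009-12-28, so the next rule applies.
Among Achebe and Horvat, by total department service (higher first): Achebe (5 years) before Horvat (2 years).
Full order: Nakamura, Quinn, Baptiste, Andersen, Brennan, Kapoor, Oyelaran, Ibarra, Achebe, Horvat.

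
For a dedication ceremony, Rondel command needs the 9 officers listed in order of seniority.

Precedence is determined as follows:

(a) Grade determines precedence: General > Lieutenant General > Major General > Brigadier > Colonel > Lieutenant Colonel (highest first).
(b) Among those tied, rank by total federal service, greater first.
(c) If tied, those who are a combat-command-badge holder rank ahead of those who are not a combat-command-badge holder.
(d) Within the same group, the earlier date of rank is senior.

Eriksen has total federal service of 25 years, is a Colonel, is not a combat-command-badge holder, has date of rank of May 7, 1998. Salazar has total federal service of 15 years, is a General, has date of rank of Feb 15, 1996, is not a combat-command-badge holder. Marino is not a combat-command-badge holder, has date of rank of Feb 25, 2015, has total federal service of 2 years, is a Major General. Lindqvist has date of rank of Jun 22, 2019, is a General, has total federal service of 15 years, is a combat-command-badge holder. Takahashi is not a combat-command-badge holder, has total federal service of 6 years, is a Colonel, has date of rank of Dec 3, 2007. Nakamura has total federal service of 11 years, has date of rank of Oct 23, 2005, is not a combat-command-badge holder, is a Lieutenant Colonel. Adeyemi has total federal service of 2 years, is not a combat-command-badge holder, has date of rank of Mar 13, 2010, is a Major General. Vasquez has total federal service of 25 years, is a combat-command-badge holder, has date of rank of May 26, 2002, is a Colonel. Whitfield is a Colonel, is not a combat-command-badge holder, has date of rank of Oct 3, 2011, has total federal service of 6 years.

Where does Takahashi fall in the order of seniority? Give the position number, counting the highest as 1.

7

By grade: Lindqvist and Salazar (General); then Adeyemi and Marino (Major General); then Vasquez, Eriksen, Takahashi and Whitfield (Colonel); then Nakamura (Lieutenant Colonel).
Lindqvist and Salazar both have total federal service 15 years, so the next rule applies.
Among Lindqvist and Salazar, a combat-command-badge holder before not a combat-command-badge holder: Lindqvist (a combat-command-badge holder) before Salazar (not a combat-command-badge holder).
Adeyemi and Marino both have total federal service 2 years, so the next rule applies.
Adeyemi and Marino are each not a combat-command-badge holder, so the next rule applies.
Among Adeyemi and Marino, by date of rank (earlier first): Adeyemi (Mar 13, 2010) before Marino (Feb 25, 2015).
Among Vasquez, Eriksen, Takahashi and Whitfield, by total federal service (higher first): Vasquez and Eriksen (25 years) before Takahashi and Whitfield (6 years).
Among Vasquez and Eriksen, a combat-command-badge holder before not a combat-command-badge holder: Vasquez (a combat-command-badge holder) before Eriksen (not a combat-command-badge holder).
Takahashi and Whitfield are each not a combat-command-badge holder, so the next rule applies.
Among Takahashi and Whitfield, by date of rank (earlier first): Takahashi (Dec 3, 2007) before Whitfield (Oct 3, 2011).
Order: Lindqvist, Salazar, Adeyemi, Marino, Vasquez, Eriksen, Takahashi, Whitfield, Nakamura. So position 7.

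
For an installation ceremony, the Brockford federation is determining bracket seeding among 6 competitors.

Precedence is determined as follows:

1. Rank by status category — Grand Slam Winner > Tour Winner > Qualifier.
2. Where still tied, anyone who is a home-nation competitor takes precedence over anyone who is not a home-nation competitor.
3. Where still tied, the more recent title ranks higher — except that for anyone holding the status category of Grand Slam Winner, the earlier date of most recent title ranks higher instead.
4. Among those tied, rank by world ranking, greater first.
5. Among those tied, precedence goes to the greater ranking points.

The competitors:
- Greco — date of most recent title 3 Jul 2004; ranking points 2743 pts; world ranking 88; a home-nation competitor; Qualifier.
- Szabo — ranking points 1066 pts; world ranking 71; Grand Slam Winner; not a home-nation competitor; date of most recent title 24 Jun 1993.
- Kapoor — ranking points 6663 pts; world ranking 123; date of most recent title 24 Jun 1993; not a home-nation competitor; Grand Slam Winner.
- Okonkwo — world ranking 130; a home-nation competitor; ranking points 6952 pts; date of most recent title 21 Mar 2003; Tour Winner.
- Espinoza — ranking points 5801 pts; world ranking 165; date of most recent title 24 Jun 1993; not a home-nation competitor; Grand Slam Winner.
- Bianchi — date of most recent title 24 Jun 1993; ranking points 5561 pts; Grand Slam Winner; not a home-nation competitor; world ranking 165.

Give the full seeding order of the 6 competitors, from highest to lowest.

Espinoza, Bianchi, Kapoor, Szabo, Okonkwo, Greco

By status category: Espinoza, Bianchi, Kapoor and Szabo (Grand Slam Winner); then Okonkwo (Tour Winner); then Greco (Qualifier).
Espinoza, Bianchi, Kapoor and Szabo are each not a home-nation competitor, so the next rule applies.
Espinoza, Bianchi, Kapoor and Szabo all have date of most recent title 24 Jun 1993, so the next rule applies.
Among Espinoza, Bianchi, Kapoor and Szabo, by world ranking (higher first): Espinoza and Bianchi (165) before Kapoor (123) before Szabo (71).
Among Espinoza and Bianchi, by ranking points (higher first): Espinoza (5801 pts) before Bianchi (5561 pts).
Full order: Espinoza, Bianchi, Kapoor, Szabo, Okonkwo, Greco.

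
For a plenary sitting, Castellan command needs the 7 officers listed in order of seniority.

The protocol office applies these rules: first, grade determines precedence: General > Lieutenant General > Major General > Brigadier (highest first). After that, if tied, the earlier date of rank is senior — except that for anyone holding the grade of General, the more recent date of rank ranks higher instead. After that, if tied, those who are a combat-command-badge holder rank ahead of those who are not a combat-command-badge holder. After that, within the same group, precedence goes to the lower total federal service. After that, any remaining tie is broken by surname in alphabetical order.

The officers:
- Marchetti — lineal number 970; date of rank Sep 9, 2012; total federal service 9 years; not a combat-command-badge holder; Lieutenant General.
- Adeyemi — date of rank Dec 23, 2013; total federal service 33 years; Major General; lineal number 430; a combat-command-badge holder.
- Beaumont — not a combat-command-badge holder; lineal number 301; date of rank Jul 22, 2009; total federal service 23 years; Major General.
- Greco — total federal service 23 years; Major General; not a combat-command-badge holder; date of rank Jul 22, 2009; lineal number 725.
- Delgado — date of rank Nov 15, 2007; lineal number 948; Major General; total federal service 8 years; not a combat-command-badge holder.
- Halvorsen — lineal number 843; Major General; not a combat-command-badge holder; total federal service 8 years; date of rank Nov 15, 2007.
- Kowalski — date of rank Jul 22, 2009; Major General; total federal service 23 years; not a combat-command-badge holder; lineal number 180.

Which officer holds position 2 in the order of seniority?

By grade: Marchetti (Lieutenant General); then Delgado, Halvorsen, Beaumont, Greco, Kowalski and Adeyemi (Major General).
Among Delgado, Halvorsen, Beaumont, Greco, Kowalski and Adeyemi, by date of rank (earlier first): Delgado and Halvorsen (Nov 15, 2007) before Beaumont, Greco and Kowalski (Jul 22, 2009) before Adeyemi (Dec 23, 2013).
Delgado and Halvorsen are each not a combat-command-badge holder, so the next rule applies.
Delgado and Halvorsen both have total federal service 8 years, so the next rule applies.
Among Delgado and Halvorsen, alphabetically by surname: Delgado before Halvorsen.
Beaumont, Greco and Kowalski are each not a combat-command-badge holder, so the next rule applies.
Beaumont, Greco and Kowalski all have total federal service 23 years, so the next rule applies.
Among Beaumont, Greco and Kowalski, alphabetically by surname: Beaumont before Greco before Kowalski.
Order: Marchetti, Delgado, Halvorsen, Beaumont, Greco, Kowalski, Adeyemi.

Delgado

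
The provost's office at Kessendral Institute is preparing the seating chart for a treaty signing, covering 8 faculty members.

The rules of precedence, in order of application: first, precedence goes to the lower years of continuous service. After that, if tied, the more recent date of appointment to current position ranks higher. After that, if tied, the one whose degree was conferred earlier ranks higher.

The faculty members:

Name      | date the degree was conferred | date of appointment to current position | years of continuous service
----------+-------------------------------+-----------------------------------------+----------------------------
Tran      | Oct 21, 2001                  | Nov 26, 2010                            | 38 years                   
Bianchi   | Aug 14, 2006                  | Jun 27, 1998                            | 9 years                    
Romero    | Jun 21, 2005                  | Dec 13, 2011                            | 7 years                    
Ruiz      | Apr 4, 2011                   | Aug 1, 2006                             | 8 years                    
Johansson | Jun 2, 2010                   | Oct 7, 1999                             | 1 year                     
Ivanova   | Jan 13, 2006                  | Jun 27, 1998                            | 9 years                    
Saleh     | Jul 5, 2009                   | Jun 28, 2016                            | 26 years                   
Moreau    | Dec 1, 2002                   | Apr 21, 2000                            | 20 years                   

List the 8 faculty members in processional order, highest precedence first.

Johansson, Romero, Ruiz, Ivanova, Bianchi, Moreau, Saleh, Tran

By years of continuous service (lower first): Johansson (1 year); then Romero (7 years); then Ruiz (8 years); then Ivanova and Bianchi (both 9 years); then Moreau (20 years); then Saleh (26 years); then Tran (38 years).
Ivanova and Bianchi both have date of appointment to current position Jun 27, 1998, so the next rule applies.
Among Ivanova and Bianchi, by date the degree was conferred (earlier first): Ivanova (Jan 13, 2006) before Bianchi (Aug 14, 2006).
Full order: Johansson, Romero, Ruiz, Ivanova, Bianchi, Moreau, Saleh, Tran.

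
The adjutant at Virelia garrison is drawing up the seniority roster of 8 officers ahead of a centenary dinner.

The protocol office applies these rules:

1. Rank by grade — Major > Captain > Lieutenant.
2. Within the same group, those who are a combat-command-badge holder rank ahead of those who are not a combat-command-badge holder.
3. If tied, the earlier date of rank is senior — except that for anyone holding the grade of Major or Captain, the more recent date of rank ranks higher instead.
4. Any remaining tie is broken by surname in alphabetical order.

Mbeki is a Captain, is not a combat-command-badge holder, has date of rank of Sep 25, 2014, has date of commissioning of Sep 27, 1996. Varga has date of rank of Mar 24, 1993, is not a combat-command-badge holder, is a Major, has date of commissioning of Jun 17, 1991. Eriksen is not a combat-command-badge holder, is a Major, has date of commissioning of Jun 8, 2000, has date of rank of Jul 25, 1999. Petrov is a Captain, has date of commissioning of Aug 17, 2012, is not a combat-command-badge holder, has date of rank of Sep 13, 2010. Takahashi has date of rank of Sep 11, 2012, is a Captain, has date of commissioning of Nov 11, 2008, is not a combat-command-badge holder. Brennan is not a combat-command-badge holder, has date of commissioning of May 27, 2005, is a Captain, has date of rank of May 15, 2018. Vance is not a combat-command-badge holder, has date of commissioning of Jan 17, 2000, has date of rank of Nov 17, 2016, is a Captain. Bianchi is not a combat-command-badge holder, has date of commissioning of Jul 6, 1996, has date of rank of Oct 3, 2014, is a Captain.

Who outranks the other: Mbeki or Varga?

Varga

By grade: Eriksen and Varga (Major); then Brennan, Vance, Bianchi, Mbeki, Takahashi and Petrov (Captain).
Eriksen and Varga are each not a combat-command-badge holder, so the next rule applies.
Among Eriksen and Varga, by date of rank (later first) (reversed rule for this group): Eriksen (Jul 25, 1999) before Varga (Mar 24, 1993).
Brennan, Vance, Bianchi, Mbeki, Takahashi and Petrov are each not a combat-command-badge holder, so the next rule applies.
Among Brennan, Vance, Bianchi, Mbeki, Takahashi and Petrov, by date of rank (later first) (reversed rule for this group): Brennan (May 15, 2018) before Vance (Nov 17, 2016) before Bianchi (Oct 3, 2014) before Mbeki (Sep 25, 2014) before Takahashi (Sep 11, 2012) before Petrov (Sep 13, 2010).
So Varga takes precedence.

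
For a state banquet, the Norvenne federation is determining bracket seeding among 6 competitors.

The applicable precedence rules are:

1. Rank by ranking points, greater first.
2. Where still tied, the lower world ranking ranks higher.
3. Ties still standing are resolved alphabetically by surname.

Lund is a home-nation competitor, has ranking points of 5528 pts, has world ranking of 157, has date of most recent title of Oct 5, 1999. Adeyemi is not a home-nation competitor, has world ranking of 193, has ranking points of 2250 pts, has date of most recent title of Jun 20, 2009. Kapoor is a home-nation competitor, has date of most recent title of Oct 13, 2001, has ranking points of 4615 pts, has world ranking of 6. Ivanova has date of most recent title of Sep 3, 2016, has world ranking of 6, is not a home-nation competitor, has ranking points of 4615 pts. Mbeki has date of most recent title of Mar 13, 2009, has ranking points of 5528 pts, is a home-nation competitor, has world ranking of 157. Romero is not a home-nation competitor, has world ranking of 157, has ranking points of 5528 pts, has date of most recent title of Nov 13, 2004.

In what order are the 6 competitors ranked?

Lund, Mbeki, Romero, Ivanova, Kapoor, Adeyemi

By ranking points (higher first): Lund, Mbeki and Romero (each 5528 pts); then Ivanova and Kapoor (both 4615 pts); then Adeyemi (2250 pts).
Lund, Mbeki and Romero all have world ranking 157, so the next rule applies.
Among Lund, Mbeki and Romero, alphabetically by surname: Lund before Mbeki before Romero.
Ivanova and Kapoor both have world ranking 6, so the next rule applies.
Among Ivanova and Kapoor, alphabetically by surname: Ivanova before Kapoor.
Full order: Lund, Mbeki, Romero, Ivanova, Kapoor, Adeyemi.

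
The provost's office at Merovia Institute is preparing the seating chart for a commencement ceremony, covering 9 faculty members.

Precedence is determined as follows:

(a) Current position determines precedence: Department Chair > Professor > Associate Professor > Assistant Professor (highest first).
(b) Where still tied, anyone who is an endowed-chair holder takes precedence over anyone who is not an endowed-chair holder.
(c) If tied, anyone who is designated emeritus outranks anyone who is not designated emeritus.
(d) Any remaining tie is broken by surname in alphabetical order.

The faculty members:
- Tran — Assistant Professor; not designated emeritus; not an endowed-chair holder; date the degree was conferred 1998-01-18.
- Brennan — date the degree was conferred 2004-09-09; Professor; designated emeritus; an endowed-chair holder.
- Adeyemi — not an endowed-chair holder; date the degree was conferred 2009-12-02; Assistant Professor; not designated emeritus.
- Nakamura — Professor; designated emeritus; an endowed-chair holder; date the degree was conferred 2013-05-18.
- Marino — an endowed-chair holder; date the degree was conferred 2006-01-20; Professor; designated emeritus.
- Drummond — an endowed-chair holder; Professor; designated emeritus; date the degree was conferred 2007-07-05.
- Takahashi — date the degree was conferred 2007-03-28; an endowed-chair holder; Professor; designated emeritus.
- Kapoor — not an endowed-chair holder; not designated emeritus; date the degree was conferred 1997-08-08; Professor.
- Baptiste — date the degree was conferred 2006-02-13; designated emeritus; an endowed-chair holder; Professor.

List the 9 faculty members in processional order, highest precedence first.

By current position: Baptiste, Brennan, Drummond, Marino, Nakamura, Takahashi and Kapoor (Professor); then Adeyemi and Tran (Assistant Professor).
Among Baptiste, Brennan, Drummond, Marino, Nakamura, Takahashi and Kapoor, an endowed-chair holder before not an endowed-chair holder: Baptiste, Brennan, Drummond, Marino, Nakamura and Takahashi (an endowed-chair holder) before Kapoor (not an endowed-chair holder).
Baptiste, Brennan, Drummond, Marino, Nakamura and Takahashi are each designated emeritus, so the next rule applies.
Among Baptiste, Brennan, Drummond, Marino, Nakamura and Takahashi, alphabetically by surname: Baptiste before Brennan before Drummond before Marino before Nakamura before Takahashi.
Adeyemi and Tran are each not an endowed-chair holder, so the next rule applies.
Adeyemi and Tran are each not designated emeritus, so the next rule applies.
Among Adeyemi and Tran, alphabetically by surname: Adeyemi before Tran.
Full order: Baptiste, Brennan, Drummond, Marino, Nakamura, Takahashi, Kapoor, Adeyemi, Tran.

Baptiste, Brennan, Drummond, Marino, Nakamura, Takahashi, Kapoor, Adeyemi, Tran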